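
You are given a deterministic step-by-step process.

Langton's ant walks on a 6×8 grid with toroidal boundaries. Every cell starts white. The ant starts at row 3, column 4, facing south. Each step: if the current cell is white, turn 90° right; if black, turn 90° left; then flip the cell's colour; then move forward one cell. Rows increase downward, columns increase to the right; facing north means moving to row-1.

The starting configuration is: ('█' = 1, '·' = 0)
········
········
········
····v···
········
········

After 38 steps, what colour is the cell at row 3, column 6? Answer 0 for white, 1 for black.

1

gen 0: ········
········
········
····v···
········
········
gen 1: ········
········
········
···<█···
········
········
gen 2: ········
········
···^····
···██···
········
········
gen 3: ········
········
···█>···
···██···
········
········
gen 4: ········
········
···██···
···█v···
········
········
gen 5: ········
········
···██···
···█·>··
········
········
gen 6: ········
········
···██···
···█·█··
·····v··
········
gen 7: ········
········
···██···
···█·█··
····<█··
········
gen 8: ········
········
···██···
···█^█··
····██··
········
gen 9: ········
········
···██···
···██>··
····██··
········
gen 10: ········
········
···██^··
···██···
····██··
········
gen 11: ········
········
···███>·
···██···
····██··
········
gen 12: ········
········
···████·
···██·v·
····██··
········
gen 13: ········
········
···████·
···██<█·
····██··
········
gen 14: ········
········
···██^█·
···████·
····██··
········
gen 15: ········
········
···█<·█·
···████·
····██··
········
gen 16: ········
········
···█··█·
···█v██·
····██··
········
gen 17: ········
········
···█··█·
···█·>█·
····██··
········
gen 18: ········
········
···█·^█·
···█··█·
····██··
········
gen 19: ········
········
···█·█>·
···█··█·
····██··
········
gen 20: ········
······^·
···█·█··
···█··█·
····██··
········
gen 21: ········
······█>
···█·█··
···█··█·
····██··
········
gen 22: ········
······██
···█·█·v
···█··█·
····██··
········
gen 23: ········
······██
···█·█<█
···█··█·
····██··
········
gen 24: ········
······^█
···█·███
···█··█·
····██··
········
gen 25: ········
·····<·█
···█·███
···█··█·
····██··
········
gen 26: ·····^··
·····█·█
···█·███
···█··█·
····██··
········
gen 27: ·····█>·
·····█·█
···█·███
···█··█·
····██··
········
gen 28: ·····██·
·····█v█
···█·███
···█··█·
····██··
········
gen 29: ·····██·
·····<██
···█·███
···█··█·
····██··
········
gen 30: ·····██·
······██
···█·v██
···█··█·
····██··
········
gen 31: ·····██·
······██
···█··>█
···█··█·
····██··
········
gen 32: ·····██·
······^█
···█···█
···█··█·
····██··
········
gen 33: ·····██·
·····<·█
···█···█
···█··█·
····██··
········
gen 34: ·····^█·
·····█·█
···█···█
···█··█·
····██··
········
gen 35: ····<·█·
·····█·█
···█···█
···█··█·
····██··
········
gen 36: ····█·█·
·····█·█
···█···█
···█··█·
····██··
····^···
gen 37: ····█·█·
·····█·█
···█···█
···█··█·
····██··
····█>··
gen 38: ····█v█·
·····█·█
···█···█
···█··█·
····██··
····██··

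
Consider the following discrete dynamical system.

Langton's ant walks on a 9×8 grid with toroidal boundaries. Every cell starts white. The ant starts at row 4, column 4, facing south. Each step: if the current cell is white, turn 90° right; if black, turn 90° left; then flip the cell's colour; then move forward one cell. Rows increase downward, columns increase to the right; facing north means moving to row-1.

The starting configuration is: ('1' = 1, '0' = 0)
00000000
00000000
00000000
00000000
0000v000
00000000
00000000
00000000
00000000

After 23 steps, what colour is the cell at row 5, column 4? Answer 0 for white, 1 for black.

1

t=0: 00000000
00000000
00000000
00000000
0000v000
00000000
00000000
00000000
00000000
t=1: 00000000
00000000
00000000
00000000
000<1000
00000000
00000000
00000000
00000000
t=2: 00000000
00000000
00000000
000^0000
00011000
00000000
00000000
00000000
00000000
t=3: 00000000
00000000
00000000
0001>000
00011000
00000000
00000000
00000000
00000000
t=4: 00000000
00000000
00000000
00011000
0001v000
00000000
00000000
00000000
00000000
t=5: 00000000
00000000
00000000
00011000
00010>00
00000000
00000000
00000000
00000000
t=6: 00000000
00000000
00000000
00011000
00010100
00000v00
00000000
00000000
00000000
t=7: 00000000
00000000
00000000
00011000
00010100
0000<100
00000000
00000000
00000000
t=8: 00000000
00000000
00000000
00011000
0001^100
00001100
00000000
00000000
00000000
t=9: 00000000
00000000
00000000
00011000
00011>00
00001100
00000000
00000000
00000000
t=10: 00000000
00000000
00000000
00011^00
00011000
00001100
00000000
00000000
00000000
t=11: 00000000
00000000
00000000
000111>0
00011000
00001100
00000000
00000000
00000000
t=12: 00000000
00000000
00000000
00011110
000110v0
00001100
00000000
00000000
00000000
t=13: 00000000
00000000
00000000
00011110
00011<10
00001100
00000000
00000000
00000000
t=14: 00000000
00000000
00000000
00011^10
00011110
00001100
00000000
00000000
00000000
t=15: 00000000
00000000
00000000
0001<010
00011110
00001100
00000000
00000000
00000000
t=16: 00000000
00000000
00000000
00010010
0001v110
00001100
00000000
00000000
00000000
t=17: 00000000
00000000
00000000
00010010
00010>10
00001100
00000000
00000000
00000000
t=18: 00000000
00000000
00000000
00010^10
00010010
00001100
00000000
00000000
00000000
t=19: 00000000
00000000
00000000
000101>0
00010010
00001100
00000000
00000000
00000000
t=20: 00000000
00000000
000000^0
00010100
00010010
00001100
00000000
00000000
00000000
t=21: 00000000
00000000
0000001>
00010100
00010010
00001100
00000000
00000000
00000000
t=22: 00000000
00000000
00000011
0001010v
00010010
00001100
00000000
00000000
00000000
t=23: 00000000
00000000
00000011
000101<1
00010010
00001100
00000000
00000000
00000000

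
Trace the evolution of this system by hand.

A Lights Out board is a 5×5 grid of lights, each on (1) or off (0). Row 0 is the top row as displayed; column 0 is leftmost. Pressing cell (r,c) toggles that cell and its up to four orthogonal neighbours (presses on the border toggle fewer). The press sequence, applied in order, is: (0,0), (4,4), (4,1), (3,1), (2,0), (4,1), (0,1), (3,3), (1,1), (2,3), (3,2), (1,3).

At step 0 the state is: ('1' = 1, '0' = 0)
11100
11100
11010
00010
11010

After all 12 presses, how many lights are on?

11

k=0  11100
11100
11010
00010
11010
k=1  00100
01100
11010
00010
11010
k=2  00100
01100
11010
00011
11001
k=3  00100
01100
11010
01011
00101
k=4  00100
01100
10010
10111
01101
k=5  00100
11100
01010
00111
01101
k=6  00100
11100
01010
01111
10001
k=7  11000
10100
01010
01111
10001
k=8  11000
10100
01000
01000
10011
k=9  10000
01000
00000
01000
10011
k=10  10000
01010
00111
01010
10011
k=11  10000
01010
00011
00100
10111
k=12  10010
01101
00001
00100
10111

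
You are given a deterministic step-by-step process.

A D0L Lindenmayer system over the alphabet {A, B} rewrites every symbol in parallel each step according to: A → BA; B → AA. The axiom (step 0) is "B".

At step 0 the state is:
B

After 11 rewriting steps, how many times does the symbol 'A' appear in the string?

[0] B
[1] AA
[2] BABA
[3] AABAAABA
[4] BABAAABABABAAABA
[5] AABAAABABABAAABAAABAAABABABAAABA
[6] BABAAABABABAAABAAABAAABABABAAABABABAAABABABAAABAAABAAABABABAAABA
[7] AABAAABABABAAABAAABAAABABABAAABABABAAABABABAAABAAABAAABABA…BABABAAABAAABAAABABABAAABABABAAABABABAAABAAABAAABABABAAABA  (len 128)
[8] BABAAABABABAAABAAABAAABABABAAABABABAAABABABAAABAAABAAABABA…BABABAAABAAABAAABABABAAABABABAAABABABAAABAAABAAABABABAAABA  (len 256)
[9] AABAAABABABAAABAAABAAABABABAAABABABAAABABABAAABAAABAAABABA…BABABAAABAAABAAABABABAAABABABAAABABABAAABAAABAAABABABAAABA  (len 512)
[10] BABAAABABABAAABAAABAAABABABAAABABABAAABABABAAABAAABAAABABA…BABABAAABAAABAAABABABAAABABABAAABABABAAABAAABAAABABABAAABA  (len 1024)
[11] AABAAABABABAAABAAABAAABABABAAABABABAAABABABAAABAAABAAABABA…BABABAAABAAABAAABABABAAABABABAAABABABAAABAAABAAABABABAAABA  (len 2048)

1366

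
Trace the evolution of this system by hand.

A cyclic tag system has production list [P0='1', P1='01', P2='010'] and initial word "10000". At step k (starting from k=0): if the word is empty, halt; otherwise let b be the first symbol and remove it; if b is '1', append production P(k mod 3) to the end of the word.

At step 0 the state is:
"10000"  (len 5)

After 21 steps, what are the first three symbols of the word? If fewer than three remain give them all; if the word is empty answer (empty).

1

t=0: "10000"  (len 5)
t=1: "00001"  (len 5)
t=2: "0001"  (len 4)
t=3: "001"  (len 3)
t=4: "01"  (len 2)
t=5: "1"  (len 1)
t=6: "010"  (len 3)
t=7: "10"  (len 2)
t=8: "001"  (len 3)
t=9: "01"  (len 2)
t=10: "1"  (len 1)
t=11: "01"  (len 2)
t=12: "1"  (len 1)
t=13: "1"  (len 1)
t=14: "01"  (len 2)
t=15: "1"  (len 1)
t=16: "1"  (len 1)
t=17: "01"  (len 2)
t=18: "1"  (len 1)
t=19: "1"  (len 1)
t=20: "01"  (len 2)
t=21: "1"  (len 1)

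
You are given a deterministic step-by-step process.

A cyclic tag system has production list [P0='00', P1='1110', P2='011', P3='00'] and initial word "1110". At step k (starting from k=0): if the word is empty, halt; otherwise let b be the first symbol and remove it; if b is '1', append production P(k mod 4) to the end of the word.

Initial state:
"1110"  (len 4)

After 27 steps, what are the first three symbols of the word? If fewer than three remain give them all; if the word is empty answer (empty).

001

0) "1110"  (len 4)
1) "11000"  (len 5)
2) "10001110"  (len 8)
3) "0001110011"  (len 10)
4) "001110011"  (len 9)
5) "01110011"  (len 8)
6) "1110011"  (len 7)
7) "110011011"  (len 9)
8) "1001101100"  (len 10)
9) "00110110000"  (len 11)
10) "0110110000"  (len 10)
11) "110110000"  (len 9)
12) "1011000000"  (len 10)
13) "01100000000"  (len 11)
14) "1100000000"  (len 10)
15) "100000000011"  (len 12)
16) "0000000001100"  (len 13)
17) "000000001100"  (len 12)
18) "00000001100"  (len 11)
19) "0000001100"  (len 10)
20) "000001100"  (len 9)
21) "00001100"  (len 8)
22) "0001100"  (len 7)
23) "001100"  (len 6)
24) "01100"  (len 5)
25) "1100"  (len 4)
26) "1001110"  (len 7)
27) "001110011"  (len 9)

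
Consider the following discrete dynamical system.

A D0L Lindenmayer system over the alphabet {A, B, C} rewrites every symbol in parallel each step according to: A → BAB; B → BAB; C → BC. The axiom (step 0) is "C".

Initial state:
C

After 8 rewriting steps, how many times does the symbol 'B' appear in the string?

gen 0: C
gen 1: BC
gen 2: BABBC
gen 3: BABBABBABBABBC
gen 4: BABBABBABBABBABBABBABBABBABBABBABBABBABBC
gen 5: BABBABBABBABBABBABBABBABBABBABBABBABBABBABBABBABBABBABBABB…ABBABBABBABBABBABBABBABBABBABBABBABBABBABBABBABBABBABBABBC  (len 122)
gen 6: BABBABBABBABBABBABBABBABBABBABBABBABBABBABBABBABBABBABBABB…ABBABBABBABBABBABBABBABBABBABBABBABBABBABBABBABBABBABBABBC  (len 365)
gen 7: BABBABBABBABBABBABBABBABBABBABBABBABBABBABBABBABBABBABBABB…ABBABBABBABBABBABBABBABBABBABBABBABBABBABBABBABBABBABBABBC  (len 1094)
gen 8: BABBABBABBABBABBABBABBABBABBABBABBABBABBABBABBABBABBABBABB…ABBABBABBABBABBABBABBABBABBABBABBABBABBABBABBABBABBABBABBC  (len 3281)

2187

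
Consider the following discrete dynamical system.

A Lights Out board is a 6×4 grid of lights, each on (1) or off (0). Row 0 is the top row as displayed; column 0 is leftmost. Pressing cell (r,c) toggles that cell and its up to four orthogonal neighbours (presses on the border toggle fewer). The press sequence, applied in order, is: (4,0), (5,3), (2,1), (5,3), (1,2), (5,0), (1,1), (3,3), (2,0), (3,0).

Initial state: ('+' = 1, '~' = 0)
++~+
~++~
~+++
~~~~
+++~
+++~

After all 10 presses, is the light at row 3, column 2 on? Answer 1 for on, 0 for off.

1

step 0: ++~+
~++~
~+++
~~~~
+++~
+++~
step 1: ++~+
~++~
~+++
+~~~
~~+~
~++~
step 2: ++~+
~++~
~+++
+~~~
~~++
~+~+
step 3: ++~+
~~+~
+~~+
++~~
~~++
~+~+
step 4: ++~+
~~+~
+~~+
++~~
~~+~
~++~
step 5: ++++
~+~+
+~++
++~~
~~+~
~++~
step 6: ++++
~+~+
+~++
++~~
+~+~
+~+~
step 7: +~++
+~++
++++
++~~
+~+~
+~+~
step 8: +~++
+~++
+++~
++++
+~++
+~+~
step 9: +~++
~~++
~~+~
~+++
+~++
+~+~
step 10: +~++
~~++
+~+~
+~++
~~++
+~+~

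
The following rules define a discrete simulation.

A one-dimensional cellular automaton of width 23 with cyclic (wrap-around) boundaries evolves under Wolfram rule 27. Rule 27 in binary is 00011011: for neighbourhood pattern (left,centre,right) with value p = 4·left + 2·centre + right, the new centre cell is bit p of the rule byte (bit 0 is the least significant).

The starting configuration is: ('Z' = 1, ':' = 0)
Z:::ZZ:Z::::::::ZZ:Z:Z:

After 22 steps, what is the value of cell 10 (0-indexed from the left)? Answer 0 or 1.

1

[0] Z:::ZZ:Z::::::::ZZ:Z:Z:
[1] :ZZZZ:::ZZZZZZZZZ::::::
[2] ZZ:::ZZZZ::::::::ZZZZZZ
[3] ::ZZZZ:::ZZZZZZZZZ:::::
[4] ZZZ:::ZZZZ::::::::ZZZZZ
[5] :::ZZZZ:::ZZZZZZZZZ::::
[6] ZZZZ:::ZZZZ::::::::ZZZZ
[7] ::::ZZZZ:::ZZZZZZZZZ:::
[8] ZZZZZ:::ZZZZ::::::::ZZZ
[9] :::::ZZZZ:::ZZZZZZZZZ::
[10] ZZZZZZ:::ZZZZ::::::::ZZ
[11] ::::::ZZZZ:::ZZZZZZZZZ:
[12] ZZZZZZZ:::ZZZZ::::::::Z
[13] :::::::ZZZZ:::ZZZZZZZZZ
[14] ZZZZZZZZ:::ZZZZ::::::::
[15] Z:::::::ZZZZ:::ZZZZZZZZ
[16] :ZZZZZZZZ:::ZZZZ:::::::
[17] ZZ:::::::ZZZZ:::ZZZZZZZ
[18] ::ZZZZZZZZ:::ZZZZ::::::
[19] ZZZ:::::::ZZZZ:::ZZZZZZ
[20] :::ZZZZZZZZ:::ZZZZ:::::
[21] ZZZZ:::::::ZZZZ:::ZZZZZ
[22] ::::ZZZZZZZZ:::ZZZZ::::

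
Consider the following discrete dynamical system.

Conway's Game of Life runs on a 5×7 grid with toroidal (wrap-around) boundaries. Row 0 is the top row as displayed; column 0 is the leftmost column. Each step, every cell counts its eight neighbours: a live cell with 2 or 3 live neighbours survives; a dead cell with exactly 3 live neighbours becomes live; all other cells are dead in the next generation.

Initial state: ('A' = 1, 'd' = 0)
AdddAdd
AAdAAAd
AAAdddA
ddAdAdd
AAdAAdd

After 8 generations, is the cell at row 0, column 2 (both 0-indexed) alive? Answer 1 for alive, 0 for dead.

1

gen 0: AdddAdd
AAdAAAd
AAAdddA
ddAdAdd
AAdAAdd
gen 1: ddddddd
dddAAAd
ddddddA
ddddAAA
AAAdAAd
gen 2: dAAdddA
ddddAAd
dddAddA
dAdAAdd
AAdAAdd
gen 3: dAAdddA
AdAAAAA
ddAAddd
dAdddAd
ddddAAd
gen 4: dAAdddd
AdddAAA
Adddddd
ddAAdAd
AAAdAAA
gen 5: ddAdddd
AddddAA
AAdAddd
ddAAdAd
AdddAAA
gen 6: dAddAdd
AdAdddA
AAdAdAd
ddAAdAd
dAAdAAA
gen 7: ddddAdd
ddAAAAA
AddAdAd
ddddddd
AAddddA
gen 8: dAAdAdd
ddAdddA
ddAAdAd
dAddddd
Adddddd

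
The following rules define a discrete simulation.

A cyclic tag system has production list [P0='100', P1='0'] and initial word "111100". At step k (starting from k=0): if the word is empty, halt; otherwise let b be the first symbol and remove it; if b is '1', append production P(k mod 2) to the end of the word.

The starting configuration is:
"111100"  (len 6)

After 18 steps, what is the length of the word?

6

0) "111100"  (len 6)
1) "11100100"  (len 8)
2) "11001000"  (len 8)
3) "1001000100"  (len 10)
4) "0010001000"  (len 10)
5) "010001000"  (len 9)
6) "10001000"  (len 8)
7) "0001000100"  (len 10)
8) "001000100"  (len 9)
9) "01000100"  (len 8)
10) "1000100"  (len 7)
11) "000100100"  (len 9)
12) "00100100"  (len 8)
13) "0100100"  (len 7)
14) "100100"  (len 6)
15) "00100100"  (len 8)
16) "0100100"  (len 7)
17) "100100"  (len 6)
18) "001000"  (len 6)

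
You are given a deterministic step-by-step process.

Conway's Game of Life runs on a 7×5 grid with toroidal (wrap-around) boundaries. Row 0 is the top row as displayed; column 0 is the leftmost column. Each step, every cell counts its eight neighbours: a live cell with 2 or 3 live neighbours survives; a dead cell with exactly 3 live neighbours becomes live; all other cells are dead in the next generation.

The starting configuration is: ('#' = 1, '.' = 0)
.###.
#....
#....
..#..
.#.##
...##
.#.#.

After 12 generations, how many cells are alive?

9

k=0  .###.
#....
#....
..#..
.#.##
...##
.#.#.
k=1  ##.##
#.#.#
.#...
#####
#...#
.....
##...
k=2  ...#.
..#..
.....
..##.
..#..
.#..#
.##..
k=3  .#.#.
.....
..##.
..##.
.##..
##.#.
####.
k=4  ##.##
...#.
..##.
.....
#...#
...#.
...#.
k=5  #..#.
##...
..##.
...##
....#
...#.
#..#.
k=6  #.#..
##.#.
####.
..#.#
....#
...#.
..##.
k=7  #....
...#.
.....
..#.#
....#
..###
.####
k=8  ##...
.....
...#.
...#.
#.#.#
.#...
.#...
k=9  ##...
.....
.....
..##.
#####
.##..
.##..
k=10  ###..
.....
.....
#....
#...#
....#
.....
k=11  .#...
.#...
.....
#...#
#...#
#...#
##...
k=12  .##..
.....
#....
#...#
.#.#.
.....
.#..#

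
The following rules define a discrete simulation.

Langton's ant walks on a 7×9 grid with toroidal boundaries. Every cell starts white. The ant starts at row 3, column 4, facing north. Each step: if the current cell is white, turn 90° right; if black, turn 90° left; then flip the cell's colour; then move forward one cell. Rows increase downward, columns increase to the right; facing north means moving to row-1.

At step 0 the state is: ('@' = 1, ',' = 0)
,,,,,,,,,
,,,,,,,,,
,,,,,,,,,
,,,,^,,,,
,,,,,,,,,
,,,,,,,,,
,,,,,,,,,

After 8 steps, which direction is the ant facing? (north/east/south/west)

k=0  ,,,,,,,,,
,,,,,,,,,
,,,,,,,,,
,,,,^,,,,
,,,,,,,,,
,,,,,,,,,
,,,,,,,,,
k=1  ,,,,,,,,,
,,,,,,,,,
,,,,,,,,,
,,,,@>,,,
,,,,,,,,,
,,,,,,,,,
,,,,,,,,,
k=2  ,,,,,,,,,
,,,,,,,,,
,,,,,,,,,
,,,,@@,,,
,,,,,v,,,
,,,,,,,,,
,,,,,,,,,
k=3  ,,,,,,,,,
,,,,,,,,,
,,,,,,,,,
,,,,@@,,,
,,,,<@,,,
,,,,,,,,,
,,,,,,,,,
k=4  ,,,,,,,,,
,,,,,,,,,
,,,,,,,,,
,,,,^@,,,
,,,,@@,,,
,,,,,,,,,
,,,,,,,,,
k=5  ,,,,,,,,,
,,,,,,,,,
,,,,,,,,,
,,,<,@,,,
,,,,@@,,,
,,,,,,,,,
,,,,,,,,,
k=6  ,,,,,,,,,
,,,,,,,,,
,,,^,,,,,
,,,@,@,,,
,,,,@@,,,
,,,,,,,,,
,,,,,,,,,
k=7  ,,,,,,,,,
,,,,,,,,,
,,,@>,,,,
,,,@,@,,,
,,,,@@,,,
,,,,,,,,,
,,,,,,,,,
k=8  ,,,,,,,,,
,,,,,,,,,
,,,@@,,,,
,,,@v@,,,
,,,,@@,,,
,,,,,,,,,
,,,,,,,,,

south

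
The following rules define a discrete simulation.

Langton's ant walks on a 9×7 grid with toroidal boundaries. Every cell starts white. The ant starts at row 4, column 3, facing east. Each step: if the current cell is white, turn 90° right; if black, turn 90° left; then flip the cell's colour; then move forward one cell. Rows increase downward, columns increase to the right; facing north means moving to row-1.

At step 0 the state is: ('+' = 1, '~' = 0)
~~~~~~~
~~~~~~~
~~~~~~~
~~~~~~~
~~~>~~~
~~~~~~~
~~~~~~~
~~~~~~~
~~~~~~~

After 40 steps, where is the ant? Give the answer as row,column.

4,1

gen 0: ~~~~~~~
~~~~~~~
~~~~~~~
~~~~~~~
~~~>~~~
~~~~~~~
~~~~~~~
~~~~~~~
~~~~~~~
gen 1: ~~~~~~~
~~~~~~~
~~~~~~~
~~~~~~~
~~~+~~~
~~~v~~~
~~~~~~~
~~~~~~~
~~~~~~~
gen 2: ~~~~~~~
~~~~~~~
~~~~~~~
~~~~~~~
~~~+~~~
~~<+~~~
~~~~~~~
~~~~~~~
~~~~~~~
gen 3: ~~~~~~~
~~~~~~~
~~~~~~~
~~~~~~~
~~^+~~~
~~++~~~
~~~~~~~
~~~~~~~
~~~~~~~
gen 4: ~~~~~~~
~~~~~~~
~~~~~~~
~~~~~~~
~~+>~~~
~~++~~~
~~~~~~~
~~~~~~~
~~~~~~~
gen 5: ~~~~~~~
~~~~~~~
~~~~~~~
~~~^~~~
~~+~~~~
~~++~~~
~~~~~~~
~~~~~~~
~~~~~~~
gen 6: ~~~~~~~
~~~~~~~
~~~~~~~
~~~+>~~
~~+~~~~
~~++~~~
~~~~~~~
~~~~~~~
~~~~~~~
gen 7: ~~~~~~~
~~~~~~~
~~~~~~~
~~~++~~
~~+~v~~
~~++~~~
~~~~~~~
~~~~~~~
~~~~~~~
gen 8: ~~~~~~~
~~~~~~~
~~~~~~~
~~~++~~
~~+<+~~
~~++~~~
~~~~~~~
~~~~~~~
~~~~~~~
gen 9: ~~~~~~~
~~~~~~~
~~~~~~~
~~~^+~~
~~+++~~
~~++~~~
~~~~~~~
~~~~~~~
~~~~~~~
gen 10: ~~~~~~~
~~~~~~~
~~~~~~~
~~<~+~~
~~+++~~
~~++~~~
~~~~~~~
~~~~~~~
~~~~~~~
gen 11: ~~~~~~~
~~~~~~~
~~^~~~~
~~+~+~~
~~+++~~
~~++~~~
~~~~~~~
~~~~~~~
~~~~~~~
gen 12: ~~~~~~~
~~~~~~~
~~+>~~~
~~+~+~~
~~+++~~
~~++~~~
~~~~~~~
~~~~~~~
~~~~~~~
gen 13: ~~~~~~~
~~~~~~~
~~++~~~
~~+v+~~
~~+++~~
~~++~~~
~~~~~~~
~~~~~~~
~~~~~~~
gen 14: ~~~~~~~
~~~~~~~
~~++~~~
~~<++~~
~~+++~~
~~++~~~
~~~~~~~
~~~~~~~
~~~~~~~
gen 15: ~~~~~~~
~~~~~~~
~~++~~~
~~~++~~
~~v++~~
~~++~~~
~~~~~~~
~~~~~~~
~~~~~~~
gen 16: ~~~~~~~
~~~~~~~
~~++~~~
~~~++~~
~~~>+~~
~~++~~~
~~~~~~~
~~~~~~~
~~~~~~~
gen 17: ~~~~~~~
~~~~~~~
~~++~~~
~~~^+~~
~~~~+~~
~~++~~~
~~~~~~~
~~~~~~~
~~~~~~~
gen 18: ~~~~~~~
~~~~~~~
~~++~~~
~~<~+~~
~~~~+~~
~~++~~~
~~~~~~~
~~~~~~~
~~~~~~~
gen 19: ~~~~~~~
~~~~~~~
~~^+~~~
~~+~+~~
~~~~+~~
~~++~~~
~~~~~~~
~~~~~~~
~~~~~~~
gen 20: ~~~~~~~
~~~~~~~
~<~+~~~
~~+~+~~
~~~~+~~
~~++~~~
~~~~~~~
~~~~~~~
~~~~~~~
gen 21: ~~~~~~~
~^~~~~~
~+~+~~~
~~+~+~~
~~~~+~~
~~++~~~
~~~~~~~
~~~~~~~
~~~~~~~
gen 22: ~~~~~~~
~+>~~~~
~+~+~~~
~~+~+~~
~~~~+~~
~~++~~~
~~~~~~~
~~~~~~~
~~~~~~~
gen 23: ~~~~~~~
~++~~~~
~+v+~~~
~~+~+~~
~~~~+~~
~~++~~~
~~~~~~~
~~~~~~~
~~~~~~~
gen 24: ~~~~~~~
~++~~~~
~<++~~~
~~+~+~~
~~~~+~~
~~++~~~
~~~~~~~
~~~~~~~
~~~~~~~
gen 25: ~~~~~~~
~++~~~~
~~++~~~
~v+~+~~
~~~~+~~
~~++~~~
~~~~~~~
~~~~~~~
~~~~~~~
gen 26: ~~~~~~~
~++~~~~
~~++~~~
<++~+~~
~~~~+~~
~~++~~~
~~~~~~~
~~~~~~~
~~~~~~~
gen 27: ~~~~~~~
~++~~~~
^~++~~~
+++~+~~
~~~~+~~
~~++~~~
~~~~~~~
~~~~~~~
~~~~~~~
gen 28: ~~~~~~~
~++~~~~
+>++~~~
+++~+~~
~~~~+~~
~~++~~~
~~~~~~~
~~~~~~~
~~~~~~~
gen 29: ~~~~~~~
~++~~~~
++++~~~
+v+~+~~
~~~~+~~
~~++~~~
~~~~~~~
~~~~~~~
~~~~~~~
gen 30: ~~~~~~~
~++~~~~
++++~~~
+~>~+~~
~~~~+~~
~~++~~~
~~~~~~~
~~~~~~~
~~~~~~~
gen 31: ~~~~~~~
~++~~~~
++^+~~~
+~~~+~~
~~~~+~~
~~++~~~
~~~~~~~
~~~~~~~
~~~~~~~
gen 32: ~~~~~~~
~++~~~~
+<~+~~~
+~~~+~~
~~~~+~~
~~++~~~
~~~~~~~
~~~~~~~
~~~~~~~
gen 33: ~~~~~~~
~++~~~~
+~~+~~~
+v~~+~~
~~~~+~~
~~++~~~
~~~~~~~
~~~~~~~
~~~~~~~
gen 34: ~~~~~~~
~++~~~~
+~~+~~~
<+~~+~~
~~~~+~~
~~++~~~
~~~~~~~
~~~~~~~
~~~~~~~
gen 35: ~~~~~~~
~++~~~~
+~~+~~~
~+~~+~~
v~~~+~~
~~++~~~
~~~~~~~
~~~~~~~
~~~~~~~
gen 36: ~~~~~~~
~++~~~~
+~~+~~~
~+~~+~~
+~~~+~<
~~++~~~
~~~~~~~
~~~~~~~
~~~~~~~
gen 37: ~~~~~~~
~++~~~~
+~~+~~~
~+~~+~^
+~~~+~+
~~++~~~
~~~~~~~
~~~~~~~
~~~~~~~
gen 38: ~~~~~~~
~++~~~~
+~~+~~~
>+~~+~+
+~~~+~+
~~++~~~
~~~~~~~
~~~~~~~
~~~~~~~
gen 39: ~~~~~~~
~++~~~~
+~~+~~~
++~~+~+
v~~~+~+
~~++~~~
~~~~~~~
~~~~~~~
~~~~~~~
gen 40: ~~~~~~~
~++~~~~
+~~+~~~
++~~+~+
~>~~+~+
~~++~~~
~~~~~~~
~~~~~~~
~~~~~~~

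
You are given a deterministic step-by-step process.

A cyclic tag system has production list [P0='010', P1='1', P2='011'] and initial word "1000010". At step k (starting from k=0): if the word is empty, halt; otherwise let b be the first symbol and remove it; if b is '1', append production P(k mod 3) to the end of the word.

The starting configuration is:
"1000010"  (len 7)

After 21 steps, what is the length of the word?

t=0: "1000010"  (len 7)
t=1: "000010010"  (len 9)
t=2: "00010010"  (len 8)
t=3: "0010010"  (len 7)
t=4: "010010"  (len 6)
t=5: "10010"  (len 5)
t=6: "0010011"  (len 7)
t=7: "010011"  (len 6)
t=8: "10011"  (len 5)
t=9: "0011011"  (len 7)
t=10: "011011"  (len 6)
t=11: "11011"  (len 5)
t=12: "1011011"  (len 7)
t=13: "011011010"  (len 9)
t=14: "11011010"  (len 8)
t=15: "1011010011"  (len 10)
t=16: "011010011010"  (len 12)
t=17: "11010011010"  (len 11)
t=18: "1010011010011"  (len 13)
t=19: "010011010011010"  (len 15)
t=20: "10011010011010"  (len 14)
t=21: "0011010011010011"  (len 16)

16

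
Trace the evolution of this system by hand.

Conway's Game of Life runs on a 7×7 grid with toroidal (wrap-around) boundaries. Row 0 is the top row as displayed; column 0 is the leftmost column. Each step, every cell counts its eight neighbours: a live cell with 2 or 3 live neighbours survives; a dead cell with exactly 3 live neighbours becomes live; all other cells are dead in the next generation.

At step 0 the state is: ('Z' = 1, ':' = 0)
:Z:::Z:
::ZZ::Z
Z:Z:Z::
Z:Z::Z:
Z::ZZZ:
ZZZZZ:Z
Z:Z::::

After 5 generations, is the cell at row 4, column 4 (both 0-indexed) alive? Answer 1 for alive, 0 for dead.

1

0) :Z:::Z:
::ZZ::Z
Z:Z:Z::
Z:Z::Z:
Z::ZZZ:
ZZZZZ:Z
Z:Z::::
1) ZZ:Z::Z
Z:ZZZZZ
Z:Z:ZZ:
Z:Z::Z:
:::::::
:::::::
::::ZZ:
2) :Z:::::
:::::::
Z:Z::::
:::ZZZ:
:::::::
:::::::
Z:::ZZZ
3) Z::::ZZ
:Z:::::
:::ZZ::
:::ZZ::
::::Z::
:::::ZZ
Z::::ZZ
4) :Z:::Z:
Z:::ZZZ
::ZZZ::
:::::Z:
:::ZZ::
Z:::Z::
::::Z::
5) Z::::::
ZZZ:::Z
:::Z:::
::Z::Z:
:::ZZZ:
::::ZZ:
::::ZZ:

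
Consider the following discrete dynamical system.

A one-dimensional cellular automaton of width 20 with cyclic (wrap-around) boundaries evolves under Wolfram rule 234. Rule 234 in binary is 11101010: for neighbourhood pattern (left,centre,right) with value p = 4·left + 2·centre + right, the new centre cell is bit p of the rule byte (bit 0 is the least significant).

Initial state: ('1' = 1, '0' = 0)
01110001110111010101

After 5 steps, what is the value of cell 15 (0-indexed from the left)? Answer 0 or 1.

1

0) 01110001110111010101
1) 11110011111111101010
2) 11110111111111110101
3) 11111111111111111011
4) 11111111111111111111
5) 11111111111111111111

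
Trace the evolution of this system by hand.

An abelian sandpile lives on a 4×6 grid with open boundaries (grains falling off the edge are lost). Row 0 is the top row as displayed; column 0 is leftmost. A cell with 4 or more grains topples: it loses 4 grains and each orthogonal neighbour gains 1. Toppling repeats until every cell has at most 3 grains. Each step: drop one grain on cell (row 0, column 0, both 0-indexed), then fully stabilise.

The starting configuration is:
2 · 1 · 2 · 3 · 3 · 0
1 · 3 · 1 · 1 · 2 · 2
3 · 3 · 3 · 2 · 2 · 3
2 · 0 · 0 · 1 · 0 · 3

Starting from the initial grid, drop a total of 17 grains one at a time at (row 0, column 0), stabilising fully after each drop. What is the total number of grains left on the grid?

46

[0] 2 · 1 · 2 · 3 · 3 · 0
1 · 3 · 1 · 1 · 2 · 2
3 · 3 · 3 · 2 · 2 · 3
2 · 0 · 0 · 1 · 0 · 3
[1] 3 · 1 · 2 · 3 · 3 · 0
1 · 3 · 1 · 1 · 2 · 2
3 · 3 · 3 · 2 · 2 · 3
2 · 0 · 0 · 1 · 0 · 3
[2] 0 · 2 · 2 · 3 · 3 · 0
2 · 3 · 1 · 1 · 2 · 2
3 · 3 · 3 · 2 · 2 · 3
2 · 0 · 0 · 1 · 0 · 3
[3] 1 · 2 · 2 · 3 · 3 · 0
2 · 3 · 1 · 1 · 2 · 2
3 · 3 · 3 · 2 · 2 · 3
2 · 0 · 0 · 1 · 0 · 3
[4] 2 · 2 · 2 · 3 · 3 · 0
2 · 3 · 1 · 1 · 2 · 2
3 · 3 · 3 · 2 · 2 · 3
2 · 0 · 0 · 1 · 0 · 3
[5] 3 · 2 · 2 · 3 · 3 · 0
2 · 3 · 1 · 1 · 2 · 2
3 · 3 · 3 · 2 · 2 · 3
2 · 0 · 0 · 1 · 0 · 3
[6] 0 · 3 · 2 · 3 · 3 · 0
3 · 3 · 1 · 1 · 2 · 2
3 · 3 · 3 · 2 · 2 · 3
2 · 0 · 0 · 1 · 0 · 3
[7] 1 · 3 · 2 · 3 · 3 · 0
3 · 3 · 1 · 1 · 2 · 2
3 · 3 · 3 · 2 · 2 · 3
2 · 0 · 0 · 1 · 0 · 3
[8] 2 · 3 · 2 · 3 · 3 · 0
3 · 3 · 1 · 1 · 2 · 2
3 · 3 · 3 · 2 · 2 · 3
2 · 0 · 0 · 1 · 0 · 3
[9] 3 · 3 · 2 · 3 · 3 · 0
3 · 3 · 1 · 1 · 2 · 2
3 · 3 · 3 · 2 · 2 · 3
2 · 0 · 0 · 1 · 0 · 3
[10] 2 · 1 · 3 · 3 · 3 · 0
2 · 2 · 3 · 1 · 2 · 2
1 · 2 · 0 · 3 · 2 · 3
3 · 1 · 1 · 1 · 0 · 3
[11] 3 · 1 · 3 · 3 · 3 · 0
2 · 2 · 3 · 1 · 2 · 2
1 · 2 · 0 · 3 · 2 · 3
3 · 1 · 1 · 1 · 0 · 3
[12] 0 · 2 · 3 · 3 · 3 · 0
3 · 2 · 3 · 1 · 2 · 2
1 · 2 · 0 · 3 · 2 · 3
3 · 1 · 1 · 1 · 0 · 3
[13] 1 · 2 · 3 · 3 · 3 · 0
3 · 2 · 3 · 1 · 2 · 2
1 · 2 · 0 · 3 · 2 · 3
3 · 1 · 1 · 1 · 0 · 3
[14] 2 · 2 · 3 · 3 · 3 · 0
3 · 2 · 3 · 1 · 2 · 2
1 · 2 · 0 · 3 · 2 · 3
3 · 1 · 1 · 1 · 0 · 3
[15] 3 · 2 · 3 · 3 · 3 · 0
3 · 2 · 3 · 1 · 2 · 2
1 · 2 · 0 · 3 · 2 · 3
3 · 1 · 1 · 1 · 0 · 3
[16] 1 · 3 · 3 · 3 · 3 · 0
0 · 3 · 3 · 1 · 2 · 2
2 · 2 · 0 · 3 · 2 · 3
3 · 1 · 1 · 1 · 0 · 3
[17] 2 · 3 · 3 · 3 · 3 · 0
0 · 3 · 3 · 1 · 2 · 2
2 · 2 · 0 · 3 · 2 · 3
3 · 1 · 1 · 1 · 0 · 3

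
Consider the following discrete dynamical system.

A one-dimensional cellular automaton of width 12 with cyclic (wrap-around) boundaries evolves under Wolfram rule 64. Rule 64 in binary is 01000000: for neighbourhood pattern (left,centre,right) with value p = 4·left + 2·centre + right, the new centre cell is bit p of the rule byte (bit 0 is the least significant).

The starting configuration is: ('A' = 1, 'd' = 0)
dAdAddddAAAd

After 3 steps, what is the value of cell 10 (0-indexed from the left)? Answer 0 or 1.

0) dAdAddddAAAd
1) ddddddddddAd
2) dddddddddddd
3) dddddddddddd

0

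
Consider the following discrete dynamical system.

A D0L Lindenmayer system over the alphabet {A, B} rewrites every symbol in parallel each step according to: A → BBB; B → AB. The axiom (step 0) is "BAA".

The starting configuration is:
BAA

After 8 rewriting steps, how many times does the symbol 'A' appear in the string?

799

step 0: BAA
step 1: ABBBBBBB
step 2: BBBABABABABABABAB
step 3: ABABABBBBABBBBABBBBABBBBABBBBABBBBABBBBAB
step 4: BBBABBBBABBBBABABABABBBBABABABABBBBABABABABBBBABABABABBBBABABABABBBBABABABABBBBABABABABBBBAB
step 5: ABABABBBBABABABABBBBABABABABBBBABBBBABBBBABBBBABABABABBBBA…BBBBABBBBABBBBABBBBABABABABBBBABBBBABBBBABBBBABABABABBBBAB  (len 215)
step 6: BBBABBBBABBBBABABABABBBBABBBBABBBBABBBBABABABABBBBABBBBABB…BABABBBBABABABABBBBABABABABBBBABBBBABBBBABBBBABABABABBBBAB  (len 491)
step 7: ABABABBBBABABABABBBBABABABABBBBABBBBABBBBABBBBABABABABBBBA…BABABBBBABABABABBBBABABABABBBBABBBBABBBBABBBBABABABABBBBAB  (len 1136)
step 8: BBBABBBBABBBBABABABABBBBABBBBABBBBABBBBABABABABBBBABBBBABB…BABABBBBABABABABBBBABABABABBBBABBBBABBBBABBBBABABABABBBBAB  (len 2609)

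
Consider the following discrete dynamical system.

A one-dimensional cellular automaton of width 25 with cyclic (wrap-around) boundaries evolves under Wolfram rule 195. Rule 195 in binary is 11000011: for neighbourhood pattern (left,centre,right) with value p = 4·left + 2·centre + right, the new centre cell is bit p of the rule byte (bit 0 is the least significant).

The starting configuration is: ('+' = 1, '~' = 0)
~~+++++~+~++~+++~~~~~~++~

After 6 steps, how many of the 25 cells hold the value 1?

[0] ~~+++++~+~++~+++~~~~~~++~
[1] ++~++++~~~~+~~++~+++++~+~
[2] ~+~~+++~+++~~+~+~~++++~~~
[3] +~~+~++~~++~+~~~~+~+++~++
[4] +~+~~~+~+~+~~~+++~~~++~~+
[5] +~~~++~~~~~~++~++~++~+~+~
[6] ~~++~+~+++++~+~~+~~+~~~~~

11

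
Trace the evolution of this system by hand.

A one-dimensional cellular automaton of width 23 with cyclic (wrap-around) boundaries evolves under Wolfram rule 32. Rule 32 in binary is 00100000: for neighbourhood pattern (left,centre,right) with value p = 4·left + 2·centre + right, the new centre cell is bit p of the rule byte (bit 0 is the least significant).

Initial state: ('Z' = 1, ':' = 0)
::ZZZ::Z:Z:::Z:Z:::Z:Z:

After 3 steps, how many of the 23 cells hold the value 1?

step 0: ::ZZZ::Z:Z:::Z:Z:::Z:Z:
step 1: ::::::::Z:::::Z:::::Z::
step 2: :::::::::::::::::::::::
step 3: :::::::::::::::::::::::

0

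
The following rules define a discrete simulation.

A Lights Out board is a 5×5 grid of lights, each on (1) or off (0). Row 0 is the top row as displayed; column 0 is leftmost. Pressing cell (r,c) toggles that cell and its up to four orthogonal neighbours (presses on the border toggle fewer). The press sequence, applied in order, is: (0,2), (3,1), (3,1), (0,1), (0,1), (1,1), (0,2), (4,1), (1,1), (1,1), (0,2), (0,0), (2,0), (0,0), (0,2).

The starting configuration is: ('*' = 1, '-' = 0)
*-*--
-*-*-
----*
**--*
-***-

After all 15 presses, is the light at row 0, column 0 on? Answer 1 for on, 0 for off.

1

[0] *-*--
-*-*-
----*
**--*
-***-
[1] **-*-
-***-
----*
**--*
-***-
[2] **-*-
-***-
-*--*
--*-*
--**-
[3] **-*-
-***-
----*
**--*
-***-
[4] --**-
--**-
----*
**--*
-***-
[5] **-*-
-***-
----*
**--*
-***-
[6] *--*-
*--*-
-*--*
**--*
-***-
[7] ***--
*-**-
-*--*
**--*
-***-
[8] ***--
*-**-
-*--*
*---*
*--*-
[9] *-*--
-*-*-
----*
*---*
*--*-
[10] ***--
*-**-
-*--*
*---*
*--*-
[11] *--*-
*--*-
-*--*
*---*
*--*-
[12] -*-*-
---*-
-*--*
*---*
*--*-
[13] -*-*-
*--*-
*---*
----*
*--*-
[14] *--*-
---*-
*---*
----*
*--*-
[15] ***--
--**-
*---*
----*
*--*-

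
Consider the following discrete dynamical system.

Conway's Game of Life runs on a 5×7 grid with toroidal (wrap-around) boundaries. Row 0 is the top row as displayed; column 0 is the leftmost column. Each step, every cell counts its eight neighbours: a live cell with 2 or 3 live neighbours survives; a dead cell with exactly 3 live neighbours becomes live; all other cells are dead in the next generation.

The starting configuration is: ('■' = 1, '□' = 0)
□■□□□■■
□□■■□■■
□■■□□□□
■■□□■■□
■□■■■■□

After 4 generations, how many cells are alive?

[0] □■□□□■■
□□■■□■■
□■■□□□□
■■□□■■□
■□■■■■□
[1] □■□□□□□
□□□■■■■
□□□□□□□
■□□□□■□
□□■■□□□
[2] □□□□□■□
□□□□■■□
□□□□□□□
□□□□□□□
□■■□□□□
[3] □□□□■■□
□□□□■■□
□□□□□□□
□□□□□□□
□□□□□□□
[4] □□□□■■□
□□□□■■□
□□□□□□□
□□□□□□□
□□□□□□□

4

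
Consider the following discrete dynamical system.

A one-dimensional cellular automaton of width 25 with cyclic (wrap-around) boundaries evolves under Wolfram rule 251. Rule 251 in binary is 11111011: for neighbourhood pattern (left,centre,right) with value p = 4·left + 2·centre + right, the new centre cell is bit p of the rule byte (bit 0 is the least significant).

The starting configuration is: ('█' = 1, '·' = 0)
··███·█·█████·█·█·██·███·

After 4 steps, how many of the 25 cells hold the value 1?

25

[0] ··███·█·█████·█·█·██·███·
[1] ██████·███████·█·████████
[2] ███████████████·█████████
[3] █████████████████████████
[4] █████████████████████████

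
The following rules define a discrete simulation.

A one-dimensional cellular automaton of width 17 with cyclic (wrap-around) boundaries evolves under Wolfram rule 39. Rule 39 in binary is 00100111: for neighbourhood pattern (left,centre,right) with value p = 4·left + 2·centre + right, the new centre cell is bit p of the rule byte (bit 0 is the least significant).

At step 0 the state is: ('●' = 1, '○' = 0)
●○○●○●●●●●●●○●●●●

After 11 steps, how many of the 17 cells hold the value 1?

t=0: ●○○●○●●●●●●●○●●●●
t=1: ○○●●●○○○○○○○●○○○○
t=2: ●●○○○○●●●●●●●○●●●
t=3: ○○○●●●○○○○○○○●○○○
t=4: ●●●○○○○●●●●●●●○●●
t=5: ○○○○●●●○○○○○○○●○○
t=6: ●●●●○○○○●●●●●●●○●
t=7: ○○○○○●●●○○○○○○○●○
t=8: ●●●●●○○○○●●●●●●●○
t=9: ○○○○○○●●●○○○○○○○●
t=10: ○●●●●●○○○○●●●●●●●
t=11: ●○○○○○○●●●○○○○○○○

4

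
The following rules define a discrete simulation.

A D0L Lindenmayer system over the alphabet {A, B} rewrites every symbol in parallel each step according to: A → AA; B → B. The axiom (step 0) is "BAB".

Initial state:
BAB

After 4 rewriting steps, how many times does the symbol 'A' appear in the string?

0) BAB
1) BAAB
2) BAAAAB
3) BAAAAAAAAB
4) BAAAAAAAAAAAAAAAAB

16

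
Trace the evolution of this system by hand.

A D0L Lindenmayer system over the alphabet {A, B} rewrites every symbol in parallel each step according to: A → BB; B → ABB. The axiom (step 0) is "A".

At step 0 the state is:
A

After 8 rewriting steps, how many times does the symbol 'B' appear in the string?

1792

gen 0: A
gen 1: BB
gen 2: ABBABB
gen 3: BBABBABBBBABBABB
gen 4: ABBABBBBABBABBBBABBABBABBABBBBABBABBBBABBABB
gen 5: BBABBABBBBABBABBABBABBBBABBABBBBABBABBABBABBBBABBABBBBABBABBBBABBABBBBABBABBABBABBBBABBABBBBABBABBABBABBBBABBABBBBABBABB
gen 6: ABBABBBBABBABBBBABBABBABBABBBBABBABBBBABBABBBBABBABBBBABBA…ABBABBBBABBABBABBABBBBABBABBBBABBABBABBABBBBABBABBBBABBABB  (len 328)
gen 7: BBABBABBBBABBABBABBABBBBABBABBBBABBABBABBABBBBABBABBBBABBA…ABBABBBBABBABBABBABBBBABBABBBBABBABBABBABBBBABBABBBBABBABB  (len 896)
gen 8: ABBABBBBABBABBBBABBABBABBABBBBABBABBBBABBABBBBABBABBBBABBA…ABBABBBBABBABBABBABBBBABBABBBBABBABBABBABBBBABBABBBBABBABB  (len 2448)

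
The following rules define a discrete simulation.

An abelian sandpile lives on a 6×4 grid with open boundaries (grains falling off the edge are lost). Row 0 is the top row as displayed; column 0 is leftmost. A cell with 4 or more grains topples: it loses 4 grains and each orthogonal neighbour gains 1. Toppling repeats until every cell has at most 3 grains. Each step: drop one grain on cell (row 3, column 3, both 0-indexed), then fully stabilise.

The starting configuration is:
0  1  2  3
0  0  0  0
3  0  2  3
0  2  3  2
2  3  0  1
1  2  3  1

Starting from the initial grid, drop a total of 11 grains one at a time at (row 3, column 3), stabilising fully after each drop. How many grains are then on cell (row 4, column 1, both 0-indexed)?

2

gen 0: 0  1  2  3
0  0  0  0
3  0  2  3
0  2  3  2
2  3  0  1
1  2  3  1
gen 1: 0  1  2  3
0  0  0  0
3  0  2  3
0  2  3  3
2  3  0  1
1  2  3  1
gen 2: 0  1  2  3
0  0  1  1
3  1  0  1
0  3  1  2
2  3  1  2
1  2  3  1
gen 3: 0  1  2  3
0  0  1  1
3  1  0  1
0  3  1  3
2  3  1  2
1  2  3  1
gen 4: 0  1  2  3
0  0  1  1
3  1  0  2
0  3  2  0
2  3  1  3
1  2  3  1
gen 5: 0  1  2  3
0  0  1  1
3  1  0  2
0  3  2  1
2  3  1  3
1  2  3  1
gen 6: 0  1  2  3
0  0  1  1
3  1  0  2
0  3  2  2
2  3  1  3
1  2  3  1
gen 7: 0  1  2  3
0  0  1  1
3  1  0  2
0  3  2  3
2  3  1  3
1  2  3  1
gen 8: 0  1  2  3
0  0  1  1
3  1  0  3
0  3  3  1
2  3  2  0
1  2  3  2
gen 9: 0  1  2  3
0  0  1  1
3  1  0  3
0  3  3  2
2  3  2  0
1  2  3  2
gen 10: 0  1  2  3
0  0  1  1
3  1  0  3
0  3  3  3
2  3  2  0
1  2  3  2
gen 11: 0  1  2  3
0  0  1  2
3  2  2  0
1  1  2  2
3  2  1  2
2  0  1  3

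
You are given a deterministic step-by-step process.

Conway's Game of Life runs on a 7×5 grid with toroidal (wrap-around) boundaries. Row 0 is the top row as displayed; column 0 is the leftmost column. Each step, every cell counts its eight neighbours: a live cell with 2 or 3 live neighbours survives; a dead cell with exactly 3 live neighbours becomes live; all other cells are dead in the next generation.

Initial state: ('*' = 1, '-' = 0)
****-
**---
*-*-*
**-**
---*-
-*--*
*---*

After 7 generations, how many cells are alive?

k=0  ****-
**---
*-*-*
**-**
---*-
-*--*
*---*
k=1  --**-
-----
--*--
-*---
-*-*-
---**
-----
k=2  -----
--**-
-----
-*---
*--**
--***
--*-*
k=3  --*--
-----
--*--
*---*
**---
-**--
--*-*
k=4  ---*-
-----
-----
*---*
--*-*
--**-
--*--
k=5  -----
-----
-----
*--**
***-*
-**--
--*--
k=6  -----
-----
----*
--**-
-----
-----
-**--
k=7  -----
-----
---*-
---*-
-----
-----
-----

2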